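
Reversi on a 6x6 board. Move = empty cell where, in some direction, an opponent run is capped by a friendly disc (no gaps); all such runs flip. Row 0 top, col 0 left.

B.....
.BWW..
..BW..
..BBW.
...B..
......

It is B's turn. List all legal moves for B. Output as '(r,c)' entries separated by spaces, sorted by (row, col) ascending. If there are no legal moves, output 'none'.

(0,1): no bracket -> illegal
(0,2): flips 1 -> legal
(0,3): flips 2 -> legal
(0,4): flips 1 -> legal
(1,4): flips 3 -> legal
(2,1): no bracket -> illegal
(2,4): flips 1 -> legal
(2,5): flips 1 -> legal
(3,5): flips 1 -> legal
(4,4): no bracket -> illegal
(4,5): no bracket -> illegal

Answer: (0,2) (0,3) (0,4) (1,4) (2,4) (2,5) (3,5)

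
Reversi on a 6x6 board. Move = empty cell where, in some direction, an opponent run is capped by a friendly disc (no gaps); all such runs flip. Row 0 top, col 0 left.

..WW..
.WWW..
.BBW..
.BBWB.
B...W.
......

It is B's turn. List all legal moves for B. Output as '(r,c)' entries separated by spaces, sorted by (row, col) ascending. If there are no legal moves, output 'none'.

(0,0): flips 1 -> legal
(0,1): flips 3 -> legal
(0,4): flips 1 -> legal
(1,0): no bracket -> illegal
(1,4): flips 1 -> legal
(2,0): no bracket -> illegal
(2,4): flips 1 -> legal
(3,5): no bracket -> illegal
(4,2): no bracket -> illegal
(4,3): no bracket -> illegal
(4,5): no bracket -> illegal
(5,3): no bracket -> illegal
(5,4): flips 1 -> legal
(5,5): flips 2 -> legal

Answer: (0,0) (0,1) (0,4) (1,4) (2,4) (5,4) (5,5)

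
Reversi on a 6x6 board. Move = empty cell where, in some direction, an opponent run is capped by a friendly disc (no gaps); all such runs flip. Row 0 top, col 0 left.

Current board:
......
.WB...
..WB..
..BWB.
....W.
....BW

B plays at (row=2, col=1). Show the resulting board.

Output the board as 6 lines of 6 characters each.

Place B at (2,1); scan 8 dirs for brackets.
Dir NW: first cell '.' (not opp) -> no flip
Dir N: opp run (1,1), next='.' -> no flip
Dir NE: first cell 'B' (not opp) -> no flip
Dir W: first cell '.' (not opp) -> no flip
Dir E: opp run (2,2) capped by B -> flip
Dir SW: first cell '.' (not opp) -> no flip
Dir S: first cell '.' (not opp) -> no flip
Dir SE: first cell 'B' (not opp) -> no flip
All flips: (2,2)

Answer: ......
.WB...
.BBB..
..BWB.
....W.
....BW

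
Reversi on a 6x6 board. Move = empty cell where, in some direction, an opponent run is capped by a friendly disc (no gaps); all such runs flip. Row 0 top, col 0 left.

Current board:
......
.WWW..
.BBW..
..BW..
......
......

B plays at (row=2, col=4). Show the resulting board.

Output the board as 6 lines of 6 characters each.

Answer: ......
.WWW..
.BBBB.
..BW..
......
......

Derivation:
Place B at (2,4); scan 8 dirs for brackets.
Dir NW: opp run (1,3), next='.' -> no flip
Dir N: first cell '.' (not opp) -> no flip
Dir NE: first cell '.' (not opp) -> no flip
Dir W: opp run (2,3) capped by B -> flip
Dir E: first cell '.' (not opp) -> no flip
Dir SW: opp run (3,3), next='.' -> no flip
Dir S: first cell '.' (not opp) -> no flip
Dir SE: first cell '.' (not opp) -> no flip
All flips: (2,3)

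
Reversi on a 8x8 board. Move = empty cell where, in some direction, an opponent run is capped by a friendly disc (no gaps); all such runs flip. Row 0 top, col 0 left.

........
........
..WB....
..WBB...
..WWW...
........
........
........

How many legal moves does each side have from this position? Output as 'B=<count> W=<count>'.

Answer: B=9 W=5

Derivation:
-- B to move --
(1,1): flips 1 -> legal
(1,2): no bracket -> illegal
(1,3): no bracket -> illegal
(2,1): flips 1 -> legal
(3,1): flips 1 -> legal
(3,5): no bracket -> illegal
(4,1): flips 1 -> legal
(4,5): no bracket -> illegal
(5,1): flips 1 -> legal
(5,2): flips 1 -> legal
(5,3): flips 1 -> legal
(5,4): flips 1 -> legal
(5,5): flips 1 -> legal
B mobility = 9
-- W to move --
(1,2): no bracket -> illegal
(1,3): flips 2 -> legal
(1,4): flips 1 -> legal
(2,4): flips 3 -> legal
(2,5): flips 1 -> legal
(3,5): flips 2 -> legal
(4,5): no bracket -> illegal
W mobility = 5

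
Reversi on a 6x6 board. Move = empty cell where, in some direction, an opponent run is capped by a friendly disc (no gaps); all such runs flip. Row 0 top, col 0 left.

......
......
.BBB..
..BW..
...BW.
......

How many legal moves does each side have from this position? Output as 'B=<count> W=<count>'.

-- B to move --
(2,4): no bracket -> illegal
(3,4): flips 1 -> legal
(3,5): no bracket -> illegal
(4,2): no bracket -> illegal
(4,5): flips 1 -> legal
(5,3): no bracket -> illegal
(5,4): no bracket -> illegal
(5,5): flips 2 -> legal
B mobility = 3
-- W to move --
(1,0): no bracket -> illegal
(1,1): flips 1 -> legal
(1,2): no bracket -> illegal
(1,3): flips 1 -> legal
(1,4): no bracket -> illegal
(2,0): no bracket -> illegal
(2,4): no bracket -> illegal
(3,0): no bracket -> illegal
(3,1): flips 1 -> legal
(3,4): no bracket -> illegal
(4,1): no bracket -> illegal
(4,2): flips 1 -> legal
(5,2): no bracket -> illegal
(5,3): flips 1 -> legal
(5,4): no bracket -> illegal
W mobility = 5

Answer: B=3 W=5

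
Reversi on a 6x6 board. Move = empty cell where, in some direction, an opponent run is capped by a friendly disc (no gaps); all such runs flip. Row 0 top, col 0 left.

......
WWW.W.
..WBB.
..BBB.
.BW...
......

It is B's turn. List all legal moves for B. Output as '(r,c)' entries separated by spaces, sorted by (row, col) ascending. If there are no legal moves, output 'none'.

Answer: (0,0) (0,1) (0,2) (0,4) (0,5) (2,1) (4,3) (5,1) (5,2)

Derivation:
(0,0): flips 2 -> legal
(0,1): flips 1 -> legal
(0,2): flips 2 -> legal
(0,3): no bracket -> illegal
(0,4): flips 1 -> legal
(0,5): flips 1 -> legal
(1,3): no bracket -> illegal
(1,5): no bracket -> illegal
(2,0): no bracket -> illegal
(2,1): flips 1 -> legal
(2,5): no bracket -> illegal
(3,1): no bracket -> illegal
(4,3): flips 1 -> legal
(5,1): flips 1 -> legal
(5,2): flips 1 -> legal
(5,3): no bracket -> illegal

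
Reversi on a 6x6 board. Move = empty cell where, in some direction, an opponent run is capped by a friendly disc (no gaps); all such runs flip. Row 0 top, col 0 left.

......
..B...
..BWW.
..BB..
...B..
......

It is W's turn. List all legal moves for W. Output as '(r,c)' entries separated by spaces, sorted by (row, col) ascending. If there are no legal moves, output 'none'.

Answer: (0,1) (2,1) (4,1) (4,2) (5,3)

Derivation:
(0,1): flips 1 -> legal
(0,2): no bracket -> illegal
(0,3): no bracket -> illegal
(1,1): no bracket -> illegal
(1,3): no bracket -> illegal
(2,1): flips 1 -> legal
(3,1): no bracket -> illegal
(3,4): no bracket -> illegal
(4,1): flips 1 -> legal
(4,2): flips 1 -> legal
(4,4): no bracket -> illegal
(5,2): no bracket -> illegal
(5,3): flips 2 -> legal
(5,4): no bracket -> illegal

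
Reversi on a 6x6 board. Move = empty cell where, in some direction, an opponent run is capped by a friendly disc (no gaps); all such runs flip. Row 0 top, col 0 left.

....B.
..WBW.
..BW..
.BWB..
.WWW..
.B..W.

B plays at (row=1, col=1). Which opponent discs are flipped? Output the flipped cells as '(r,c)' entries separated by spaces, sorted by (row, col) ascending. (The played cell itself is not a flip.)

Answer: (1,2)

Derivation:
Dir NW: first cell '.' (not opp) -> no flip
Dir N: first cell '.' (not opp) -> no flip
Dir NE: first cell '.' (not opp) -> no flip
Dir W: first cell '.' (not opp) -> no flip
Dir E: opp run (1,2) capped by B -> flip
Dir SW: first cell '.' (not opp) -> no flip
Dir S: first cell '.' (not opp) -> no flip
Dir SE: first cell 'B' (not opp) -> no flip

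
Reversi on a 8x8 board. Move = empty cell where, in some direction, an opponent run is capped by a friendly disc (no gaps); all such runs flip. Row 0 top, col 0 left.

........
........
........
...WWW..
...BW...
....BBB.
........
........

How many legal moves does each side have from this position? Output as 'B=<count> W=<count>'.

Answer: B=5 W=5

Derivation:
-- B to move --
(2,2): flips 2 -> legal
(2,3): flips 1 -> legal
(2,4): flips 2 -> legal
(2,5): flips 1 -> legal
(2,6): no bracket -> illegal
(3,2): no bracket -> illegal
(3,6): no bracket -> illegal
(4,2): no bracket -> illegal
(4,5): flips 1 -> legal
(4,6): no bracket -> illegal
(5,3): no bracket -> illegal
B mobility = 5
-- W to move --
(3,2): no bracket -> illegal
(4,2): flips 1 -> legal
(4,5): no bracket -> illegal
(4,6): no bracket -> illegal
(4,7): no bracket -> illegal
(5,2): flips 1 -> legal
(5,3): flips 1 -> legal
(5,7): no bracket -> illegal
(6,3): no bracket -> illegal
(6,4): flips 1 -> legal
(6,5): no bracket -> illegal
(6,6): flips 1 -> legal
(6,7): no bracket -> illegal
W mobility = 5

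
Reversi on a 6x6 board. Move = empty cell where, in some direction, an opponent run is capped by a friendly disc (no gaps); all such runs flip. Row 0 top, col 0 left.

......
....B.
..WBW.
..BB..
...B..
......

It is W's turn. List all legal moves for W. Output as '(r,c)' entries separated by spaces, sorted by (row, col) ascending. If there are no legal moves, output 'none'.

(0,3): no bracket -> illegal
(0,4): flips 1 -> legal
(0,5): no bracket -> illegal
(1,2): no bracket -> illegal
(1,3): no bracket -> illegal
(1,5): no bracket -> illegal
(2,1): no bracket -> illegal
(2,5): no bracket -> illegal
(3,1): no bracket -> illegal
(3,4): no bracket -> illegal
(4,1): no bracket -> illegal
(4,2): flips 2 -> legal
(4,4): flips 1 -> legal
(5,2): no bracket -> illegal
(5,3): no bracket -> illegal
(5,4): no bracket -> illegal

Answer: (0,4) (4,2) (4,4)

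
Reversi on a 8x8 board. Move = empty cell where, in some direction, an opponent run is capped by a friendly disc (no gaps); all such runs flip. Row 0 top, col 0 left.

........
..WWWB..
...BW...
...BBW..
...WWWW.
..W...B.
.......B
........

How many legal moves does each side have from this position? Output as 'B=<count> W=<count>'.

-- B to move --
(0,1): flips 1 -> legal
(0,2): no bracket -> illegal
(0,3): flips 1 -> legal
(0,4): flips 2 -> legal
(0,5): flips 1 -> legal
(1,1): flips 3 -> legal
(2,1): no bracket -> illegal
(2,2): no bracket -> illegal
(2,5): flips 1 -> legal
(2,6): no bracket -> illegal
(3,2): no bracket -> illegal
(3,6): flips 2 -> legal
(3,7): no bracket -> illegal
(4,1): no bracket -> illegal
(4,2): no bracket -> illegal
(4,7): no bracket -> illegal
(5,1): no bracket -> illegal
(5,3): flips 1 -> legal
(5,4): flips 1 -> legal
(5,5): flips 1 -> legal
(5,7): no bracket -> illegal
(6,1): flips 2 -> legal
(6,2): no bracket -> illegal
(6,3): no bracket -> illegal
B mobility = 11
-- W to move --
(0,4): no bracket -> illegal
(0,5): no bracket -> illegal
(0,6): flips 1 -> legal
(1,6): flips 1 -> legal
(2,2): flips 2 -> legal
(2,5): flips 1 -> legal
(2,6): no bracket -> illegal
(3,2): flips 3 -> legal
(4,2): flips 1 -> legal
(4,7): no bracket -> illegal
(5,5): no bracket -> illegal
(5,7): no bracket -> illegal
(6,5): no bracket -> illegal
(6,6): flips 1 -> legal
(7,6): no bracket -> illegal
(7,7): no bracket -> illegal
W mobility = 7

Answer: B=11 W=7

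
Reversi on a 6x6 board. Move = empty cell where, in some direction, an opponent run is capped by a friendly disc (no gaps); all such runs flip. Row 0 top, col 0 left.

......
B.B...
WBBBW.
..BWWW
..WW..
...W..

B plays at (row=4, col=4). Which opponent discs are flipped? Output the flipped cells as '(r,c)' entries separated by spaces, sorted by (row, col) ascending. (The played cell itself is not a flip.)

Answer: (3,3)

Derivation:
Dir NW: opp run (3,3) capped by B -> flip
Dir N: opp run (3,4) (2,4), next='.' -> no flip
Dir NE: opp run (3,5), next=edge -> no flip
Dir W: opp run (4,3) (4,2), next='.' -> no flip
Dir E: first cell '.' (not opp) -> no flip
Dir SW: opp run (5,3), next=edge -> no flip
Dir S: first cell '.' (not opp) -> no flip
Dir SE: first cell '.' (not opp) -> no flip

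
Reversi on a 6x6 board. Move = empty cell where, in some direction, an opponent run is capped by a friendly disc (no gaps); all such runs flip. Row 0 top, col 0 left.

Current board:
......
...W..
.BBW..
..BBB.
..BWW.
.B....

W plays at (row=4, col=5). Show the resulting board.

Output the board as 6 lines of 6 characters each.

Place W at (4,5); scan 8 dirs for brackets.
Dir NW: opp run (3,4) capped by W -> flip
Dir N: first cell '.' (not opp) -> no flip
Dir NE: edge -> no flip
Dir W: first cell 'W' (not opp) -> no flip
Dir E: edge -> no flip
Dir SW: first cell '.' (not opp) -> no flip
Dir S: first cell '.' (not opp) -> no flip
Dir SE: edge -> no flip
All flips: (3,4)

Answer: ......
...W..
.BBW..
..BBW.
..BWWW
.B....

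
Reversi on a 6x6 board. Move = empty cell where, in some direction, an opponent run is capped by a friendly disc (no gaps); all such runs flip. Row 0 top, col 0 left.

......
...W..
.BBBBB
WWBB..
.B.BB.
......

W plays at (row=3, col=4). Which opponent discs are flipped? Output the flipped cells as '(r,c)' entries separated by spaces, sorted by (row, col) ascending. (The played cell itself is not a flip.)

Answer: (3,2) (3,3)

Derivation:
Dir NW: opp run (2,3), next='.' -> no flip
Dir N: opp run (2,4), next='.' -> no flip
Dir NE: opp run (2,5), next=edge -> no flip
Dir W: opp run (3,3) (3,2) capped by W -> flip
Dir E: first cell '.' (not opp) -> no flip
Dir SW: opp run (4,3), next='.' -> no flip
Dir S: opp run (4,4), next='.' -> no flip
Dir SE: first cell '.' (not opp) -> no flip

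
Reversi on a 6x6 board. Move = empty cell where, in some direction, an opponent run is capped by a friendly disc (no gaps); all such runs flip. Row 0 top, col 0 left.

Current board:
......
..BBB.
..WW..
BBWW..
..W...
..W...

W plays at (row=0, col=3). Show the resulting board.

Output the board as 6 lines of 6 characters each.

Place W at (0,3); scan 8 dirs for brackets.
Dir NW: edge -> no flip
Dir N: edge -> no flip
Dir NE: edge -> no flip
Dir W: first cell '.' (not opp) -> no flip
Dir E: first cell '.' (not opp) -> no flip
Dir SW: opp run (1,2), next='.' -> no flip
Dir S: opp run (1,3) capped by W -> flip
Dir SE: opp run (1,4), next='.' -> no flip
All flips: (1,3)

Answer: ...W..
..BWB.
..WW..
BBWW..
..W...
..W...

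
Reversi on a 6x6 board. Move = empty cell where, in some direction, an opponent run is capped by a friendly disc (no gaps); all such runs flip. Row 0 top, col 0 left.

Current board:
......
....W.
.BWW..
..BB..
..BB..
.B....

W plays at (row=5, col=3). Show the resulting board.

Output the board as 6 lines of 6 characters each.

Answer: ......
....W.
.BWW..
..BW..
..BW..
.B.W..

Derivation:
Place W at (5,3); scan 8 dirs for brackets.
Dir NW: opp run (4,2), next='.' -> no flip
Dir N: opp run (4,3) (3,3) capped by W -> flip
Dir NE: first cell '.' (not opp) -> no flip
Dir W: first cell '.' (not opp) -> no flip
Dir E: first cell '.' (not opp) -> no flip
Dir SW: edge -> no flip
Dir S: edge -> no flip
Dir SE: edge -> no flip
All flips: (3,3) (4,3)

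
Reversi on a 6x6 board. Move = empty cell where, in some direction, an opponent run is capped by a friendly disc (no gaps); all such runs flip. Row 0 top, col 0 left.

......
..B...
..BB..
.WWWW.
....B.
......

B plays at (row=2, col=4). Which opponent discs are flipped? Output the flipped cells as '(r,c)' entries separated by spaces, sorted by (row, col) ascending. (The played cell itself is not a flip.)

Dir NW: first cell '.' (not opp) -> no flip
Dir N: first cell '.' (not opp) -> no flip
Dir NE: first cell '.' (not opp) -> no flip
Dir W: first cell 'B' (not opp) -> no flip
Dir E: first cell '.' (not opp) -> no flip
Dir SW: opp run (3,3), next='.' -> no flip
Dir S: opp run (3,4) capped by B -> flip
Dir SE: first cell '.' (not opp) -> no flip

Answer: (3,4)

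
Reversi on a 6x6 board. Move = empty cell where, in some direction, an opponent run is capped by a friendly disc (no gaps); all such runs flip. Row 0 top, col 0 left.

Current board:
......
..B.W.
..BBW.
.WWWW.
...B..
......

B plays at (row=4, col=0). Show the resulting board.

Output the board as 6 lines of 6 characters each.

Place B at (4,0); scan 8 dirs for brackets.
Dir NW: edge -> no flip
Dir N: first cell '.' (not opp) -> no flip
Dir NE: opp run (3,1) capped by B -> flip
Dir W: edge -> no flip
Dir E: first cell '.' (not opp) -> no flip
Dir SW: edge -> no flip
Dir S: first cell '.' (not opp) -> no flip
Dir SE: first cell '.' (not opp) -> no flip
All flips: (3,1)

Answer: ......
..B.W.
..BBW.
.BWWW.
B..B..
......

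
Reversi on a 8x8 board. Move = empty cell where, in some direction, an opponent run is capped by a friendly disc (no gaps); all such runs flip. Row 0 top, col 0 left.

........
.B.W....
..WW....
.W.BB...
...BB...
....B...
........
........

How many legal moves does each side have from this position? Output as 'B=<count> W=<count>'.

-- B to move --
(0,2): no bracket -> illegal
(0,3): flips 2 -> legal
(0,4): no bracket -> illegal
(1,2): flips 1 -> legal
(1,4): no bracket -> illegal
(2,0): no bracket -> illegal
(2,1): no bracket -> illegal
(2,4): no bracket -> illegal
(3,0): no bracket -> illegal
(3,2): no bracket -> illegal
(4,0): no bracket -> illegal
(4,1): no bracket -> illegal
(4,2): no bracket -> illegal
B mobility = 2
-- W to move --
(0,0): flips 1 -> legal
(0,1): no bracket -> illegal
(0,2): no bracket -> illegal
(1,0): no bracket -> illegal
(1,2): no bracket -> illegal
(2,0): no bracket -> illegal
(2,1): no bracket -> illegal
(2,4): no bracket -> illegal
(2,5): no bracket -> illegal
(3,2): no bracket -> illegal
(3,5): no bracket -> illegal
(4,2): no bracket -> illegal
(4,5): flips 1 -> legal
(5,2): no bracket -> illegal
(5,3): flips 2 -> legal
(5,5): flips 2 -> legal
(6,3): no bracket -> illegal
(6,4): no bracket -> illegal
(6,5): no bracket -> illegal
W mobility = 4

Answer: B=2 W=4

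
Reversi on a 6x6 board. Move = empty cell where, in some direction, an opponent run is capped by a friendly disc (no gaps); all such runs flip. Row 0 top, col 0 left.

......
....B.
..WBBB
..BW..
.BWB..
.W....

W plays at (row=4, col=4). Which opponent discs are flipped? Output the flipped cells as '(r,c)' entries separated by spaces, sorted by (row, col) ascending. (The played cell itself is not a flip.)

Dir NW: first cell 'W' (not opp) -> no flip
Dir N: first cell '.' (not opp) -> no flip
Dir NE: first cell '.' (not opp) -> no flip
Dir W: opp run (4,3) capped by W -> flip
Dir E: first cell '.' (not opp) -> no flip
Dir SW: first cell '.' (not opp) -> no flip
Dir S: first cell '.' (not opp) -> no flip
Dir SE: first cell '.' (not opp) -> no flip

Answer: (4,3)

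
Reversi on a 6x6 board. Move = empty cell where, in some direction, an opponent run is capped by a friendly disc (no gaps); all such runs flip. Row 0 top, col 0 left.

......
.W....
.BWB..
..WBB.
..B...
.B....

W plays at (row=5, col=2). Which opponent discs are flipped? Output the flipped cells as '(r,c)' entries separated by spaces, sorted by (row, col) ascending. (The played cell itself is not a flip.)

Answer: (4,2)

Derivation:
Dir NW: first cell '.' (not opp) -> no flip
Dir N: opp run (4,2) capped by W -> flip
Dir NE: first cell '.' (not opp) -> no flip
Dir W: opp run (5,1), next='.' -> no flip
Dir E: first cell '.' (not opp) -> no flip
Dir SW: edge -> no flip
Dir S: edge -> no flip
Dir SE: edge -> no flip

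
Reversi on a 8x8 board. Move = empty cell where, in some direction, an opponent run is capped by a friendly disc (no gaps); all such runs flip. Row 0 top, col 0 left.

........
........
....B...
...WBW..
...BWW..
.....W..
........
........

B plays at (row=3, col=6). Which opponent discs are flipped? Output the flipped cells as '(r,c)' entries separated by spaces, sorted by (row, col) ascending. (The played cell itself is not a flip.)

Answer: (3,5)

Derivation:
Dir NW: first cell '.' (not opp) -> no flip
Dir N: first cell '.' (not opp) -> no flip
Dir NE: first cell '.' (not opp) -> no flip
Dir W: opp run (3,5) capped by B -> flip
Dir E: first cell '.' (not opp) -> no flip
Dir SW: opp run (4,5), next='.' -> no flip
Dir S: first cell '.' (not opp) -> no flip
Dir SE: first cell '.' (not opp) -> no flip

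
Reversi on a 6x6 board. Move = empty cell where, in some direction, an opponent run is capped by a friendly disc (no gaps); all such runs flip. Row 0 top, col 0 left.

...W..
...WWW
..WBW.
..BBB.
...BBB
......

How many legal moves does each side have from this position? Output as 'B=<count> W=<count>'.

-- B to move --
(0,2): no bracket -> illegal
(0,4): flips 2 -> legal
(0,5): flips 1 -> legal
(1,1): flips 1 -> legal
(1,2): flips 1 -> legal
(2,1): flips 1 -> legal
(2,5): flips 1 -> legal
(3,1): no bracket -> illegal
(3,5): no bracket -> illegal
B mobility = 6
-- W to move --
(1,2): no bracket -> illegal
(2,1): no bracket -> illegal
(2,5): no bracket -> illegal
(3,1): no bracket -> illegal
(3,5): no bracket -> illegal
(4,1): flips 2 -> legal
(4,2): flips 2 -> legal
(5,2): no bracket -> illegal
(5,3): flips 3 -> legal
(5,4): flips 2 -> legal
(5,5): flips 2 -> legal
W mobility = 5

Answer: B=6 W=5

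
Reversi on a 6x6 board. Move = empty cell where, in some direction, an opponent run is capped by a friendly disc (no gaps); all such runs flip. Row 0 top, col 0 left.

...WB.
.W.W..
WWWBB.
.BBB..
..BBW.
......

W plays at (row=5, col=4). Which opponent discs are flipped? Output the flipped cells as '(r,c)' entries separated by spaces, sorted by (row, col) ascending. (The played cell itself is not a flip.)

Dir NW: opp run (4,3) (3,2) capped by W -> flip
Dir N: first cell 'W' (not opp) -> no flip
Dir NE: first cell '.' (not opp) -> no flip
Dir W: first cell '.' (not opp) -> no flip
Dir E: first cell '.' (not opp) -> no flip
Dir SW: edge -> no flip
Dir S: edge -> no flip
Dir SE: edge -> no flip

Answer: (3,2) (4,3)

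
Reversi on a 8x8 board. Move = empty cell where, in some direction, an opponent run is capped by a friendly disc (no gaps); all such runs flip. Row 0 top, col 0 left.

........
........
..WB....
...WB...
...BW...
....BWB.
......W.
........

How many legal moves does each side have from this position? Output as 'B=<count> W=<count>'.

-- B to move --
(1,1): no bracket -> illegal
(1,2): no bracket -> illegal
(1,3): no bracket -> illegal
(2,1): flips 1 -> legal
(2,4): no bracket -> illegal
(3,1): no bracket -> illegal
(3,2): flips 1 -> legal
(3,5): no bracket -> illegal
(4,2): no bracket -> illegal
(4,5): flips 1 -> legal
(4,6): no bracket -> illegal
(5,3): no bracket -> illegal
(5,7): no bracket -> illegal
(6,4): no bracket -> illegal
(6,5): no bracket -> illegal
(6,7): no bracket -> illegal
(7,5): no bracket -> illegal
(7,6): flips 1 -> legal
(7,7): no bracket -> illegal
B mobility = 4
-- W to move --
(1,2): no bracket -> illegal
(1,3): flips 1 -> legal
(1,4): no bracket -> illegal
(2,4): flips 2 -> legal
(2,5): no bracket -> illegal
(3,2): no bracket -> illegal
(3,5): flips 1 -> legal
(4,2): flips 1 -> legal
(4,5): no bracket -> illegal
(4,6): flips 1 -> legal
(4,7): no bracket -> illegal
(5,2): no bracket -> illegal
(5,3): flips 2 -> legal
(5,7): flips 1 -> legal
(6,3): no bracket -> illegal
(6,4): flips 1 -> legal
(6,5): no bracket -> illegal
(6,7): no bracket -> illegal
W mobility = 8

Answer: B=4 W=8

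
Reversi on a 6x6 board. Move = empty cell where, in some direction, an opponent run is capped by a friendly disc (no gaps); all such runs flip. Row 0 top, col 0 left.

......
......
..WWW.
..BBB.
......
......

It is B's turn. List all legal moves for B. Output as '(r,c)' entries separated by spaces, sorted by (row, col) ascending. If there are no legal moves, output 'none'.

(1,1): flips 1 -> legal
(1,2): flips 2 -> legal
(1,3): flips 1 -> legal
(1,4): flips 2 -> legal
(1,5): flips 1 -> legal
(2,1): no bracket -> illegal
(2,5): no bracket -> illegal
(3,1): no bracket -> illegal
(3,5): no bracket -> illegal

Answer: (1,1) (1,2) (1,3) (1,4) (1,5)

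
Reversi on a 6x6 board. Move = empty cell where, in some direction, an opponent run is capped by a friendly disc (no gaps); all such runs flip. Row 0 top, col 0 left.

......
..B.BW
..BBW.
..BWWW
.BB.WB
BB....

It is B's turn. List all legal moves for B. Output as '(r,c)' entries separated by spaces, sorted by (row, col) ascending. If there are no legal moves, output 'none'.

Answer: (2,5) (4,3) (5,4) (5,5)

Derivation:
(0,4): no bracket -> illegal
(0,5): no bracket -> illegal
(1,3): no bracket -> illegal
(2,5): flips 2 -> legal
(4,3): flips 2 -> legal
(5,3): no bracket -> illegal
(5,4): flips 3 -> legal
(5,5): flips 2 -> legal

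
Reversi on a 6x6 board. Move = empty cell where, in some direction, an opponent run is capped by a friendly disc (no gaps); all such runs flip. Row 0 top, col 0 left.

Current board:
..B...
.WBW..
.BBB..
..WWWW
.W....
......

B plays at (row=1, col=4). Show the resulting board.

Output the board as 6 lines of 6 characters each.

Answer: ..B...
.WBBB.
.BBB..
..WWWW
.W....
......

Derivation:
Place B at (1,4); scan 8 dirs for brackets.
Dir NW: first cell '.' (not opp) -> no flip
Dir N: first cell '.' (not opp) -> no flip
Dir NE: first cell '.' (not opp) -> no flip
Dir W: opp run (1,3) capped by B -> flip
Dir E: first cell '.' (not opp) -> no flip
Dir SW: first cell 'B' (not opp) -> no flip
Dir S: first cell '.' (not opp) -> no flip
Dir SE: first cell '.' (not opp) -> no flip
All flips: (1,3)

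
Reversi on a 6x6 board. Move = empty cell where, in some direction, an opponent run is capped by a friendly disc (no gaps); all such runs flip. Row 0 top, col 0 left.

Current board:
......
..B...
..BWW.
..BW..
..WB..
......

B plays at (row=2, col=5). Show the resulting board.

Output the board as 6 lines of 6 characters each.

Answer: ......
..B...
..BBBB
..BW..
..WB..
......

Derivation:
Place B at (2,5); scan 8 dirs for brackets.
Dir NW: first cell '.' (not opp) -> no flip
Dir N: first cell '.' (not opp) -> no flip
Dir NE: edge -> no flip
Dir W: opp run (2,4) (2,3) capped by B -> flip
Dir E: edge -> no flip
Dir SW: first cell '.' (not opp) -> no flip
Dir S: first cell '.' (not opp) -> no flip
Dir SE: edge -> no flip
All flips: (2,3) (2,4)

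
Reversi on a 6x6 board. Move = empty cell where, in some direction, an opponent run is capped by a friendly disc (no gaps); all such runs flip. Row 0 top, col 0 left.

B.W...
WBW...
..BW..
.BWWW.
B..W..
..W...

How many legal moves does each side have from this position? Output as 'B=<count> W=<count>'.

Answer: B=6 W=3

Derivation:
-- B to move --
(0,1): no bracket -> illegal
(0,3): no bracket -> illegal
(1,3): flips 1 -> legal
(1,4): no bracket -> illegal
(2,0): flips 1 -> legal
(2,1): no bracket -> illegal
(2,4): flips 1 -> legal
(2,5): no bracket -> illegal
(3,5): flips 3 -> legal
(4,1): no bracket -> illegal
(4,2): flips 1 -> legal
(4,4): flips 1 -> legal
(4,5): no bracket -> illegal
(5,1): no bracket -> illegal
(5,3): no bracket -> illegal
(5,4): no bracket -> illegal
B mobility = 6
-- W to move --
(0,1): no bracket -> illegal
(1,3): no bracket -> illegal
(2,0): flips 1 -> legal
(2,1): flips 1 -> legal
(3,0): flips 1 -> legal
(4,1): no bracket -> illegal
(4,2): no bracket -> illegal
(5,0): no bracket -> illegal
(5,1): no bracket -> illegal
W mobility = 3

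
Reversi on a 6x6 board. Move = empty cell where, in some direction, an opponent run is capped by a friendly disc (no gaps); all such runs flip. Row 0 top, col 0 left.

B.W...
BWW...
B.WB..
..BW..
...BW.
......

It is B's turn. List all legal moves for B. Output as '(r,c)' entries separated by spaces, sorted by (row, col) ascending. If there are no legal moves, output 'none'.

Answer: (0,1) (1,3) (2,1) (3,4) (4,5) (5,5)

Derivation:
(0,1): flips 1 -> legal
(0,3): no bracket -> illegal
(1,3): flips 2 -> legal
(2,1): flips 1 -> legal
(2,4): no bracket -> illegal
(3,1): no bracket -> illegal
(3,4): flips 1 -> legal
(3,5): no bracket -> illegal
(4,2): no bracket -> illegal
(4,5): flips 1 -> legal
(5,3): no bracket -> illegal
(5,4): no bracket -> illegal
(5,5): flips 4 -> legal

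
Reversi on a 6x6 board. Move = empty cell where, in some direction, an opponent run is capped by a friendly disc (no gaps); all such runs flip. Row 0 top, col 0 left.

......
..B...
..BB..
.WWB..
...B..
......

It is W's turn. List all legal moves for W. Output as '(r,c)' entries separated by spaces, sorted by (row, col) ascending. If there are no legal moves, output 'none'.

(0,1): no bracket -> illegal
(0,2): flips 2 -> legal
(0,3): no bracket -> illegal
(1,1): no bracket -> illegal
(1,3): flips 1 -> legal
(1,4): flips 1 -> legal
(2,1): no bracket -> illegal
(2,4): no bracket -> illegal
(3,4): flips 1 -> legal
(4,2): no bracket -> illegal
(4,4): no bracket -> illegal
(5,2): no bracket -> illegal
(5,3): no bracket -> illegal
(5,4): flips 1 -> legal

Answer: (0,2) (1,3) (1,4) (3,4) (5,4)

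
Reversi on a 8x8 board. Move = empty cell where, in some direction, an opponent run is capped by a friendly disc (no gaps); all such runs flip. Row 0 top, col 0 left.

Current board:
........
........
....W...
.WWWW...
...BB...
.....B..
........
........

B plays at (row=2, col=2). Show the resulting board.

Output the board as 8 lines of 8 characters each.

Place B at (2,2); scan 8 dirs for brackets.
Dir NW: first cell '.' (not opp) -> no flip
Dir N: first cell '.' (not opp) -> no flip
Dir NE: first cell '.' (not opp) -> no flip
Dir W: first cell '.' (not opp) -> no flip
Dir E: first cell '.' (not opp) -> no flip
Dir SW: opp run (3,1), next='.' -> no flip
Dir S: opp run (3,2), next='.' -> no flip
Dir SE: opp run (3,3) capped by B -> flip
All flips: (3,3)

Answer: ........
........
..B.W...
.WWBW...
...BB...
.....B..
........
........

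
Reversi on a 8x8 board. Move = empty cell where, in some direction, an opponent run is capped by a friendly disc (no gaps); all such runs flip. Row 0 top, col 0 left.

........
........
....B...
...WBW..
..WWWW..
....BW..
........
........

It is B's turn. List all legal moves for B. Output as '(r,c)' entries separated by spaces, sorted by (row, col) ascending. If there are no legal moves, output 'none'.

(2,2): no bracket -> illegal
(2,3): no bracket -> illegal
(2,5): no bracket -> illegal
(2,6): no bracket -> illegal
(3,1): no bracket -> illegal
(3,2): flips 2 -> legal
(3,6): flips 2 -> legal
(4,1): no bracket -> illegal
(4,6): flips 1 -> legal
(5,1): flips 2 -> legal
(5,2): flips 1 -> legal
(5,3): no bracket -> illegal
(5,6): flips 2 -> legal
(6,4): no bracket -> illegal
(6,5): no bracket -> illegal
(6,6): no bracket -> illegal

Answer: (3,2) (3,6) (4,6) (5,1) (5,2) (5,6)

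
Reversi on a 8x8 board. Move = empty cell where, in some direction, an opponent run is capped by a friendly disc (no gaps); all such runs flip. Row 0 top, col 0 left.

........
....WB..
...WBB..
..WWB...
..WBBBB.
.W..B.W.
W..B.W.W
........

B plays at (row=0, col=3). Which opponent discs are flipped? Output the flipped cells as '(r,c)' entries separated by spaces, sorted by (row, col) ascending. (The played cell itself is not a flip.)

Dir NW: edge -> no flip
Dir N: edge -> no flip
Dir NE: edge -> no flip
Dir W: first cell '.' (not opp) -> no flip
Dir E: first cell '.' (not opp) -> no flip
Dir SW: first cell '.' (not opp) -> no flip
Dir S: first cell '.' (not opp) -> no flip
Dir SE: opp run (1,4) capped by B -> flip

Answer: (1,4)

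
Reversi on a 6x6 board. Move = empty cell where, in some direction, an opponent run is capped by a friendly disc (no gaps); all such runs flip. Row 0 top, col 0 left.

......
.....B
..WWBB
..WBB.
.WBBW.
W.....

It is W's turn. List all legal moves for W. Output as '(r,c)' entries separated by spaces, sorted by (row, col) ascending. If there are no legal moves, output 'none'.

(0,4): no bracket -> illegal
(0,5): no bracket -> illegal
(1,3): no bracket -> illegal
(1,4): flips 2 -> legal
(3,1): no bracket -> illegal
(3,5): flips 2 -> legal
(4,5): flips 1 -> legal
(5,1): no bracket -> illegal
(5,2): flips 1 -> legal
(5,3): flips 2 -> legal
(5,4): flips 1 -> legal

Answer: (1,4) (3,5) (4,5) (5,2) (5,3) (5,4)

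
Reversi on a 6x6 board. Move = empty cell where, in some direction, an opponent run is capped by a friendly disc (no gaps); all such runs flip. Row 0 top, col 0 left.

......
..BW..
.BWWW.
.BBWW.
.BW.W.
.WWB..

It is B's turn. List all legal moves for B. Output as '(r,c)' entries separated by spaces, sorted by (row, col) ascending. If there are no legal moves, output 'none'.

Answer: (0,4) (1,4) (2,5) (3,5) (4,3) (4,5) (5,0)

Derivation:
(0,2): no bracket -> illegal
(0,3): no bracket -> illegal
(0,4): flips 2 -> legal
(1,1): no bracket -> illegal
(1,4): flips 2 -> legal
(1,5): no bracket -> illegal
(2,5): flips 3 -> legal
(3,5): flips 3 -> legal
(4,0): no bracket -> illegal
(4,3): flips 1 -> legal
(4,5): flips 2 -> legal
(5,0): flips 2 -> legal
(5,4): no bracket -> illegal
(5,5): no bracket -> illegal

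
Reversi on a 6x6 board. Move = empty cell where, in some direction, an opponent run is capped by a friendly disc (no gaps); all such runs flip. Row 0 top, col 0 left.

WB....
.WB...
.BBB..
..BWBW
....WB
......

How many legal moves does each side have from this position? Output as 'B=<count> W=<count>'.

-- B to move --
(0,2): no bracket -> illegal
(1,0): flips 1 -> legal
(2,0): no bracket -> illegal
(2,4): no bracket -> illegal
(2,5): flips 1 -> legal
(4,2): no bracket -> illegal
(4,3): flips 2 -> legal
(5,3): no bracket -> illegal
(5,4): flips 1 -> legal
(5,5): flips 2 -> legal
B mobility = 5
-- W to move --
(0,2): flips 1 -> legal
(0,3): no bracket -> illegal
(1,0): no bracket -> illegal
(1,3): flips 2 -> legal
(1,4): no bracket -> illegal
(2,0): no bracket -> illegal
(2,4): flips 1 -> legal
(2,5): no bracket -> illegal
(3,0): no bracket -> illegal
(3,1): flips 2 -> legal
(4,1): no bracket -> illegal
(4,2): no bracket -> illegal
(4,3): no bracket -> illegal
(5,4): no bracket -> illegal
(5,5): flips 1 -> legal
W mobility = 5

Answer: B=5 W=5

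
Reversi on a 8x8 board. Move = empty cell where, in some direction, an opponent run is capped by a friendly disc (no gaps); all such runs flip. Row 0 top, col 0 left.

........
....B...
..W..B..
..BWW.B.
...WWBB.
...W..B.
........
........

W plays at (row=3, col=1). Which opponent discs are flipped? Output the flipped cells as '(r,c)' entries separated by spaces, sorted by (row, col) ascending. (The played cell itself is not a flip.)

Dir NW: first cell '.' (not opp) -> no flip
Dir N: first cell '.' (not opp) -> no flip
Dir NE: first cell 'W' (not opp) -> no flip
Dir W: first cell '.' (not opp) -> no flip
Dir E: opp run (3,2) capped by W -> flip
Dir SW: first cell '.' (not opp) -> no flip
Dir S: first cell '.' (not opp) -> no flip
Dir SE: first cell '.' (not opp) -> no flip

Answer: (3,2)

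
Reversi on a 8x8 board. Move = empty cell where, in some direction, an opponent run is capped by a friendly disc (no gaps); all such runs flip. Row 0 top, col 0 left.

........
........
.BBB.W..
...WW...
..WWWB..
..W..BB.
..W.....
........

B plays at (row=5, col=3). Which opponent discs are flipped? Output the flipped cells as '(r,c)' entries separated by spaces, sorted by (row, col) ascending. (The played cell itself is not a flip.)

Dir NW: opp run (4,2), next='.' -> no flip
Dir N: opp run (4,3) (3,3) capped by B -> flip
Dir NE: opp run (4,4), next='.' -> no flip
Dir W: opp run (5,2), next='.' -> no flip
Dir E: first cell '.' (not opp) -> no flip
Dir SW: opp run (6,2), next='.' -> no flip
Dir S: first cell '.' (not opp) -> no flip
Dir SE: first cell '.' (not opp) -> no flip

Answer: (3,3) (4,3)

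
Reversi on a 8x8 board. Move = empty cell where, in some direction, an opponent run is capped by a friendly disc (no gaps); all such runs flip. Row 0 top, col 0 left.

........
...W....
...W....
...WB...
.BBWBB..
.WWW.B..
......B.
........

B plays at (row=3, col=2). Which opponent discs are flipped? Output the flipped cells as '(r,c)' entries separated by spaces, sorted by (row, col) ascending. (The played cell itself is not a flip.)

Dir NW: first cell '.' (not opp) -> no flip
Dir N: first cell '.' (not opp) -> no flip
Dir NE: opp run (2,3), next='.' -> no flip
Dir W: first cell '.' (not opp) -> no flip
Dir E: opp run (3,3) capped by B -> flip
Dir SW: first cell 'B' (not opp) -> no flip
Dir S: first cell 'B' (not opp) -> no flip
Dir SE: opp run (4,3), next='.' -> no flip

Answer: (3,3)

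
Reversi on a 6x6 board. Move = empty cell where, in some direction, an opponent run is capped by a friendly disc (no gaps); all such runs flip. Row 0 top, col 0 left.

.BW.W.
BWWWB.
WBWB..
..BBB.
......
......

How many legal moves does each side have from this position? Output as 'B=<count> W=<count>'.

Answer: B=3 W=9

Derivation:
-- B to move --
(0,0): flips 2 -> legal
(0,3): flips 3 -> legal
(0,5): no bracket -> illegal
(1,5): no bracket -> illegal
(2,4): no bracket -> illegal
(3,0): flips 1 -> legal
(3,1): no bracket -> illegal
B mobility = 3
-- W to move --
(0,0): flips 2 -> legal
(0,3): no bracket -> illegal
(0,5): no bracket -> illegal
(1,5): flips 1 -> legal
(2,4): flips 2 -> legal
(2,5): no bracket -> illegal
(3,0): flips 1 -> legal
(3,1): flips 1 -> legal
(3,5): no bracket -> illegal
(4,1): no bracket -> illegal
(4,2): flips 1 -> legal
(4,3): flips 2 -> legal
(4,4): flips 1 -> legal
(4,5): flips 2 -> legal
W mobility = 9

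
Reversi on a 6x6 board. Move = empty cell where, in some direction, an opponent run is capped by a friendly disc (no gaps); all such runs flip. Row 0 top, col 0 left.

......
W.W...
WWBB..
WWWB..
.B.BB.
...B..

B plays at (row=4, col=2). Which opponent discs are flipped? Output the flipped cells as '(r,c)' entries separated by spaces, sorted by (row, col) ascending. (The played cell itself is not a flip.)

Answer: (3,2)

Derivation:
Dir NW: opp run (3,1) (2,0), next=edge -> no flip
Dir N: opp run (3,2) capped by B -> flip
Dir NE: first cell 'B' (not opp) -> no flip
Dir W: first cell 'B' (not opp) -> no flip
Dir E: first cell 'B' (not opp) -> no flip
Dir SW: first cell '.' (not opp) -> no flip
Dir S: first cell '.' (not opp) -> no flip
Dir SE: first cell 'B' (not opp) -> no flip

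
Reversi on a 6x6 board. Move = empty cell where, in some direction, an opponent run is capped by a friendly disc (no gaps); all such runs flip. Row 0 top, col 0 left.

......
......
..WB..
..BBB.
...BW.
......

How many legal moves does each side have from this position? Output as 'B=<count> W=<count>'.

-- B to move --
(1,1): flips 1 -> legal
(1,2): flips 1 -> legal
(1,3): no bracket -> illegal
(2,1): flips 1 -> legal
(3,1): no bracket -> illegal
(3,5): no bracket -> illegal
(4,5): flips 1 -> legal
(5,3): no bracket -> illegal
(5,4): flips 1 -> legal
(5,5): flips 1 -> legal
B mobility = 6
-- W to move --
(1,2): no bracket -> illegal
(1,3): no bracket -> illegal
(1,4): no bracket -> illegal
(2,1): no bracket -> illegal
(2,4): flips 2 -> legal
(2,5): no bracket -> illegal
(3,1): no bracket -> illegal
(3,5): no bracket -> illegal
(4,1): no bracket -> illegal
(4,2): flips 2 -> legal
(4,5): no bracket -> illegal
(5,2): no bracket -> illegal
(5,3): no bracket -> illegal
(5,4): no bracket -> illegal
W mobility = 2

Answer: B=6 W=2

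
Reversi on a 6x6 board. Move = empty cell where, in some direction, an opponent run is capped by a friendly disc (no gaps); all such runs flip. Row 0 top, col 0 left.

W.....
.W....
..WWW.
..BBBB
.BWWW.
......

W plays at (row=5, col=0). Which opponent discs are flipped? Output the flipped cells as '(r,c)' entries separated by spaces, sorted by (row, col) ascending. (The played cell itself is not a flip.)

Answer: (3,2) (4,1)

Derivation:
Dir NW: edge -> no flip
Dir N: first cell '.' (not opp) -> no flip
Dir NE: opp run (4,1) (3,2) capped by W -> flip
Dir W: edge -> no flip
Dir E: first cell '.' (not opp) -> no flip
Dir SW: edge -> no flip
Dir S: edge -> no flip
Dir SE: edge -> no flip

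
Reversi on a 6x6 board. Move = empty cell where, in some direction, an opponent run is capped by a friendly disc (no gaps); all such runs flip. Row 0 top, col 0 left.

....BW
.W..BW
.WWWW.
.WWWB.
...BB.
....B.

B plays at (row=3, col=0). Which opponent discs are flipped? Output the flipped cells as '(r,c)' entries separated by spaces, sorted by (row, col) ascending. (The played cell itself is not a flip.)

Answer: (3,1) (3,2) (3,3)

Derivation:
Dir NW: edge -> no flip
Dir N: first cell '.' (not opp) -> no flip
Dir NE: opp run (2,1), next='.' -> no flip
Dir W: edge -> no flip
Dir E: opp run (3,1) (3,2) (3,3) capped by B -> flip
Dir SW: edge -> no flip
Dir S: first cell '.' (not opp) -> no flip
Dir SE: first cell '.' (not opp) -> no flip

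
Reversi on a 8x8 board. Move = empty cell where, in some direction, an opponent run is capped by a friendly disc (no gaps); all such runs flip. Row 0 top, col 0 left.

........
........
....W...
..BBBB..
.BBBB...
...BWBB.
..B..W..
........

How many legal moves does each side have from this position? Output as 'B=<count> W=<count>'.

-- B to move --
(1,3): flips 1 -> legal
(1,4): flips 1 -> legal
(1,5): flips 1 -> legal
(2,3): no bracket -> illegal
(2,5): no bracket -> illegal
(4,5): no bracket -> illegal
(6,3): no bracket -> illegal
(6,4): flips 1 -> legal
(6,6): no bracket -> illegal
(7,4): flips 1 -> legal
(7,5): flips 1 -> legal
(7,6): flips 2 -> legal
B mobility = 7
-- W to move --
(2,1): flips 2 -> legal
(2,2): no bracket -> illegal
(2,3): no bracket -> illegal
(2,5): no bracket -> illegal
(2,6): no bracket -> illegal
(3,0): no bracket -> illegal
(3,1): no bracket -> illegal
(3,6): no bracket -> illegal
(4,0): no bracket -> illegal
(4,5): flips 1 -> legal
(4,6): flips 1 -> legal
(4,7): flips 1 -> legal
(5,0): no bracket -> illegal
(5,1): flips 2 -> legal
(5,2): flips 1 -> legal
(5,7): flips 2 -> legal
(6,1): no bracket -> illegal
(6,3): no bracket -> illegal
(6,4): no bracket -> illegal
(6,6): no bracket -> illegal
(6,7): no bracket -> illegal
(7,1): no bracket -> illegal
(7,2): no bracket -> illegal
(7,3): no bracket -> illegal
W mobility = 7

Answer: B=7 W=7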